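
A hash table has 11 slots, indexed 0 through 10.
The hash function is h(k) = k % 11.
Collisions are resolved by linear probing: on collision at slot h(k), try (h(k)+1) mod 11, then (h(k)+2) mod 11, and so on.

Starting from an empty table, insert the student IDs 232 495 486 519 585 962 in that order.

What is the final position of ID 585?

Insert 232: h=1, slot 1 empty → index 1.
Insert 495: h=0, slot 0 empty → index 0.
Insert 486: h=2, slot 2 empty → index 2.
Insert 519: h=2, slot 2 occupied → index 3.
Insert 585: h=2, slots 2,3 occupied → index 4.
Insert 962: h=5, slot 5 empty → index 5.
Table: [495, 232, 486, 519, 585, 962, -, -, -, -, -]

4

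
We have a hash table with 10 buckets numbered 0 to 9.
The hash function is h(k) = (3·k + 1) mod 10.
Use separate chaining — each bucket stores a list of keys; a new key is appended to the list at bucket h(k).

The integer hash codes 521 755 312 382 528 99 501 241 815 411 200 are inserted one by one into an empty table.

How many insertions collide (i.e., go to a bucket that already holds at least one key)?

5

Insert 521: h=4, bucket 4 empty → new chain.
Insert 755: h=6, bucket 6 empty → new chain.
Insert 312: h=7, bucket 7 empty → new chain.
Insert 382: h=7, bucket 7 nonempty → append to chain.
Insert 528: h=5, bucket 5 empty → new chain.
Insert 99: h=8, bucket 8 empty → new chain.
Insert 501: h=4, bucket 4 nonempty → append to chain.
Insert 241: h=4, bucket 4 nonempty → append to chain.
Insert 815: h=6, bucket 6 nonempty → append to chain.
Insert 411: h=4, bucket 4 nonempty → append to chain.
Insert 200: h=1, bucket 1 empty → new chain.
Final buckets:
0: _
1: 200
2: _
3: _
4: 521 -> 501 -> 241 -> 411
5: 528
6: 755 -> 815
7: 312 -> 382
8: 99
9: _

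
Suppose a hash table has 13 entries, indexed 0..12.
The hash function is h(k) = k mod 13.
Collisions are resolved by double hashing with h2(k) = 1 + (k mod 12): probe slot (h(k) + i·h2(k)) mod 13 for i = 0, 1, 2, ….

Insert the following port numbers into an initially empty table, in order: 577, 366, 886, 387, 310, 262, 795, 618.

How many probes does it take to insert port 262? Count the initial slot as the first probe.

4

577 hashes to 5; slot 5 is free -> place at 5.
366 hashes to 2; slot 2 is free -> place at 2.
886 hashes to 2, h2=11; 2 taken -> place at 0.
387 hashes to 10; slot 10 is free -> place at 10.
310 hashes to 11; slot 11 is free -> place at 11.
262 hashes to 2, h2=11; 2,0,11 taken -> place at 9.
795 hashes to 2, h2=4; 2 taken -> place at 6.
618 hashes to 7; slot 7 is free -> place at 7.
Table: [886, ∅, 366, ∅, ∅, 577, 795, 618, ∅, 262, 387, 310, ∅]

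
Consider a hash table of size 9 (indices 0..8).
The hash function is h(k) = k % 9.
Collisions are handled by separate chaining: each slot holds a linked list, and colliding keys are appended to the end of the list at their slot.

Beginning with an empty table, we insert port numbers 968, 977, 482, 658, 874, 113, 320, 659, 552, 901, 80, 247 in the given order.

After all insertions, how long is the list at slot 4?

968 → bucket 5
977 → bucket 5 (collision)
482 → bucket 5 (collision)
658 → bucket 1
874 → bucket 1 (collision)
113 → bucket 5 (collision)
320 → bucket 5 (collision)
659 → bucket 2
552 → bucket 3
901 → bucket 1 (collision)
80 → bucket 8
247 → bucket 4
Final buckets:
0: ∅
1: 658 -> 874 -> 901
2: 659
3: 552
4: 247
5: 968 -> 977 -> 482 -> 113 -> 320
6: ∅
7: ∅
8: 80

1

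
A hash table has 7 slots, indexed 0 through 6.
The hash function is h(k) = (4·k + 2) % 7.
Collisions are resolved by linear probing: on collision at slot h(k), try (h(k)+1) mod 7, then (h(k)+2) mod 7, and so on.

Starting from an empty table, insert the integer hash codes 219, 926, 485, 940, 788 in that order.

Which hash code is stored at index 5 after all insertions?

219 hashes to 3; slot 3 is free → place at 3.
926 hashes to 3; 3 taken → place at 4.
485 hashes to 3; 3,4 taken → place at 5.
940 hashes to 3; 3,4,5 taken → place at 6.
788 hashes to 4; 4,5,6 taken → place at 0.
Table: [788, ∅, ∅, 219, 926, 485, 940]

485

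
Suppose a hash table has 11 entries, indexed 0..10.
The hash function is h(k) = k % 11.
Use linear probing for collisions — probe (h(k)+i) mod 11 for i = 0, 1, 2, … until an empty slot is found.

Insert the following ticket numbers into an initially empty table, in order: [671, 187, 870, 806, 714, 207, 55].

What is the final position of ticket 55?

4

Insert 671: h=0, slot 0 empty -> index 0.
Insert 187: h=0, slot 0 occupied -> index 1.
Insert 870: h=1, slot 1 occupied -> index 2.
Insert 806: h=3, slot 3 empty -> index 3.
Insert 714: h=10, slot 10 empty -> index 10.
Insert 207: h=9, slot 9 empty -> index 9.
Insert 55: h=0, slots 0,1,2,3 occupied -> index 4.
Table: [671, 187, 870, 806, 55, _, _, _, _, 207, 714]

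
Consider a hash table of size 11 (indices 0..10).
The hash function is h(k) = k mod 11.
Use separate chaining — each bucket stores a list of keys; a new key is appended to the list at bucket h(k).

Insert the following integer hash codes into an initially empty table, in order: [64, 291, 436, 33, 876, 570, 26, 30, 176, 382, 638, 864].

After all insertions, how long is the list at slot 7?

Insert 64: h=9, bucket 9 empty -> new chain.
Insert 291: h=5, bucket 5 empty -> new chain.
Insert 436: h=7, bucket 7 empty -> new chain.
Insert 33: h=0, bucket 0 empty -> new chain.
Insert 876: h=7, bucket 7 nonempty -> append to chain.
Insert 570: h=9, bucket 9 nonempty -> append to chain.
Insert 26: h=4, bucket 4 empty -> new chain.
Insert 30: h=8, bucket 8 empty -> new chain.
Insert 176: h=0, bucket 0 nonempty -> append to chain.
Insert 382: h=8, bucket 8 nonempty -> append to chain.
Insert 638: h=0, bucket 0 nonempty -> append to chain.
Insert 864: h=6, bucket 6 empty -> new chain.
Final buckets:
0: 33 -> 176 -> 638
1: .
2: .
3: .
4: 26
5: 291
6: 864
7: 436 -> 876
8: 30 -> 382
9: 64 -> 570
10: .

2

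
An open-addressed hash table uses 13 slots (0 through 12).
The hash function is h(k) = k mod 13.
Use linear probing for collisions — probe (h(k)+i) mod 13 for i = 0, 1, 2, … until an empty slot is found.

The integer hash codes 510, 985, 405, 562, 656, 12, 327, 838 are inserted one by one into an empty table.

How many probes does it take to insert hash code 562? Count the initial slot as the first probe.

510 hashes to 3; slot 3 is free → place at 3.
985 hashes to 10; slot 10 is free → place at 10.
405 hashes to 2; slot 2 is free → place at 2.
562 hashes to 3; 3 taken → place at 4.
656 hashes to 6; slot 6 is free → place at 6.
12 hashes to 12; slot 12 is free → place at 12.
327 hashes to 2; 2,3,4 taken → place at 5.
838 hashes to 6; 6 taken → place at 7.
Table: [-, -, 405, 510, 562, 327, 656, 838, -, -, 985, -, 12]

2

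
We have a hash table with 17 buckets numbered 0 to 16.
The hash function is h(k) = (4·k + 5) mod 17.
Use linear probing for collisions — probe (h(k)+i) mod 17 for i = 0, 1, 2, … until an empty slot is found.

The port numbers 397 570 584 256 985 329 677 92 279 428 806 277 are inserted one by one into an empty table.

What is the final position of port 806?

397 hashes to 12; slot 12 is free => place at 12.
570 hashes to 7; slot 7 is free => place at 7.
584 hashes to 12; 12 taken => place at 13.
256 hashes to 9; slot 9 is free => place at 9.
985 hashes to 1; slot 1 is free => place at 1.
329 hashes to 12; 12,13 taken => place at 14.
677 hashes to 10; slot 10 is free => place at 10.
92 hashes to 16; slot 16 is free => place at 16.
279 hashes to 16; 16 taken => place at 0.
428 hashes to 0; 0,1 taken => place at 2.
806 hashes to 16; 16,0,1,2 taken => place at 3.
277 hashes to 8; slot 8 is free => place at 8.
Table: [279, 985, 428, 806, ., ., ., 570, 277, 256, 677, ., 397, 584, 329, ., 92]

3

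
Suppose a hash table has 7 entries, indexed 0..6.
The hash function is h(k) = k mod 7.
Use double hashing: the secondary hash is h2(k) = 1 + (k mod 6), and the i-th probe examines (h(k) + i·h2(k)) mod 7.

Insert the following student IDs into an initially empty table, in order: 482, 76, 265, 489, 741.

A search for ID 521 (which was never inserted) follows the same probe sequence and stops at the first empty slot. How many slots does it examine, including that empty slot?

2

Insert 482: h=6, slot 6 empty → index 6.
Insert 76: h=6, h2=5, slot 6 occupied → index 4.
Insert 265: h=6, h2=2, slot 6 occupied → index 1.
Insert 489: h=6, h2=4, slot 6 occupied → index 3.
Insert 741: h=6, h2=4, slots 6,3 occupied → index 0.
Table: [741, 265, ∅, 489, 76, ∅, 482]
Lookup 521: h=3, h2=6, probe 3,2 → slot 2 empty, not found.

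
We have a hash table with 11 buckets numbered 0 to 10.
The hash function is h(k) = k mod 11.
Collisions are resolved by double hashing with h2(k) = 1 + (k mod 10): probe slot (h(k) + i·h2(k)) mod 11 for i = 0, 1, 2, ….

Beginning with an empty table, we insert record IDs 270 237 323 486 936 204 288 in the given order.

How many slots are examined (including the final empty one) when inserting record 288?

270: h=6 -> slot 6
237: h=6, h2=8, probe 6,3 -> slot 3
323: h=4 -> slot 4
486: h=2 -> slot 2
936: h=1 -> slot 1
204: h=6, h2=5, probe 6,0 -> slot 0
288: h=2, h2=9, probe 2,0,9 -> slot 9
Table: [204, 936, 486, 237, 323, -, 270, -, -, 288, -]

3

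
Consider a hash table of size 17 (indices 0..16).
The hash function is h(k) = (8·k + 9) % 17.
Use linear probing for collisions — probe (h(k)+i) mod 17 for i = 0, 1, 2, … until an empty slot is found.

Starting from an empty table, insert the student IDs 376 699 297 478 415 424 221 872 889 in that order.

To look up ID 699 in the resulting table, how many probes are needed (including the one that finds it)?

Insert 376: h=8, slot 8 empty → index 8.
Insert 699: h=8, slot 8 occupied → index 9.
Insert 297: h=5, slot 5 empty → index 5.
Insert 478: h=8, slots 8,9 occupied → index 10.
Insert 415: h=14, slot 14 empty → index 14.
Insert 424: h=1, slot 1 empty → index 1.
Insert 221: h=9, slots 9,10 occupied → index 11.
Insert 872: h=15, slot 15 empty → index 15.
Insert 889: h=15, slot 15 occupied → index 16.
Table: [—, 424, —, —, —, 297, —, —, 376, 699, 478, 221, —, —, 415, 872, 889]
Lookup 699: h=8, probe 8,9 → found at 9.

2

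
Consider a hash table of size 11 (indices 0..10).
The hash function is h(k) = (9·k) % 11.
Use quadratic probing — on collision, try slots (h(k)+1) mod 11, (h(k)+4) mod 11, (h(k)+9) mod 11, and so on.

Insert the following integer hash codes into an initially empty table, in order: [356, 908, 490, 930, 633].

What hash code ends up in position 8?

356 hashes to 3; slot 3 is free → place at 3.
908 hashes to 10; slot 10 is free → place at 10.
490 hashes to 10; 10 taken → place at 0.
930 hashes to 10; 10,0,3 taken → place at 8.
633 hashes to 10; 10,0,3,8 taken → place at 4.
Table: [490, —, —, 356, 633, —, —, —, 930, —, 908]

930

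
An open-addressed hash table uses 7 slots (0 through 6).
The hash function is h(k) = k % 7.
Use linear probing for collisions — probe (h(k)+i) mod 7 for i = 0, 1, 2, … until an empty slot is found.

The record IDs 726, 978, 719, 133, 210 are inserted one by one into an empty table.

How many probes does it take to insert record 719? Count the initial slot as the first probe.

3

726 hashes to 5; slot 5 is free -> place at 5.
978 hashes to 5; 5 taken -> place at 6.
719 hashes to 5; 5,6 taken -> place at 0.
133 hashes to 0; 0 taken -> place at 1.
210 hashes to 0; 0,1 taken -> place at 2.
Table: [719, 133, 210, -, -, 726, 978]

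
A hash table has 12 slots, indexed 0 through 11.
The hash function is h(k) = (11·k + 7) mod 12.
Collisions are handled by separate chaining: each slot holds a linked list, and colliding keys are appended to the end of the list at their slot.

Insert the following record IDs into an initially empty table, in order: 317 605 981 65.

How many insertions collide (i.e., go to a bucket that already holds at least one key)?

2

Insert 317: h=2, bucket 2 empty -> new chain.
Insert 605: h=2, bucket 2 nonempty -> append to chain.
Insert 981: h=10, bucket 10 empty -> new chain.
Insert 65: h=2, bucket 2 nonempty -> append to chain.
Final buckets:
0: -
1: -
2: 317 -> 605 -> 65
3: -
4: -
5: -
6: -
7: -
8: -
9: -
10: 981
11: -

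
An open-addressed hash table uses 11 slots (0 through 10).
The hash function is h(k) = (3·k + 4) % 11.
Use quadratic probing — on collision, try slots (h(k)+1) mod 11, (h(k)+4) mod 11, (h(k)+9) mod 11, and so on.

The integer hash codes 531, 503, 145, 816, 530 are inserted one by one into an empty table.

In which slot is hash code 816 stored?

0

Insert 531: h=2, slot 2 empty -> index 2.
Insert 503: h=6, slot 6 empty -> index 6.
Insert 145: h=10, slot 10 empty -> index 10.
Insert 816: h=10, slot 10 occupied -> index 0.
Insert 530: h=10, slots 10,0 occupied -> index 3.
Table: [816, _, 531, 530, _, _, 503, _, _, _, 145]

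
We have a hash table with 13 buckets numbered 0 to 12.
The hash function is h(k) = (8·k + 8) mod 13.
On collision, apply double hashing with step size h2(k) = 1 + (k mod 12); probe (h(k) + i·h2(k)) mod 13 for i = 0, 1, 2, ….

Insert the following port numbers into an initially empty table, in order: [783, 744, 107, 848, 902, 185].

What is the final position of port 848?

Insert 783: h=6, slot 6 empty => index 6.
Insert 744: h=6, h2=1, slot 6 occupied => index 7.
Insert 107: h=6, h2=12, slot 6 occupied => index 5.
Insert 848: h=6, h2=9, slot 6 occupied => index 2.
Insert 902: h=9, slot 9 empty => index 9.
Insert 185: h=6, h2=6, slot 6 occupied => index 12.
Table: [-, -, 848, -, -, 107, 783, 744, -, 902, -, -, 185]

2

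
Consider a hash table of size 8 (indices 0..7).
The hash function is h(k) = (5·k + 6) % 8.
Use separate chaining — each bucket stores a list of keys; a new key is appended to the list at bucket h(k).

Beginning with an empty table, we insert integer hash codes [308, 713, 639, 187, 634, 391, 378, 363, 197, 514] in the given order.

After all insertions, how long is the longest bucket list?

3

Insert 308: h=2, bucket 2 empty → new chain.
Insert 713: h=3, bucket 3 empty → new chain.
Insert 639: h=1, bucket 1 empty → new chain.
Insert 187: h=5, bucket 5 empty → new chain.
Insert 634: h=0, bucket 0 empty → new chain.
Insert 391: h=1, bucket 1 nonempty → append to chain.
Insert 378: h=0, bucket 0 nonempty → append to chain.
Insert 363: h=5, bucket 5 nonempty → append to chain.
Insert 197: h=7, bucket 7 empty → new chain.
Insert 514: h=0, bucket 0 nonempty → append to chain.
Final buckets:
0: 634 -> 378 -> 514
1: 639 -> 391
2: 308
3: 713
4: .
5: 187 -> 363
6: .
7: 197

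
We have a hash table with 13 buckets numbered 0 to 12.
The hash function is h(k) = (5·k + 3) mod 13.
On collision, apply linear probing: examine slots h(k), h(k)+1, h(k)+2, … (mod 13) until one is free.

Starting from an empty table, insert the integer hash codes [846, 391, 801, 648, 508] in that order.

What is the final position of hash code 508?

10

846: h=8 -> slot 8
391: h=8, probe 8,9 -> slot 9
801: h=4 -> slot 4
648: h=6 -> slot 6
508: h=8, probe 8,9,10 -> slot 10
Table: [_, _, _, _, 801, _, 648, _, 846, 391, 508, _, _]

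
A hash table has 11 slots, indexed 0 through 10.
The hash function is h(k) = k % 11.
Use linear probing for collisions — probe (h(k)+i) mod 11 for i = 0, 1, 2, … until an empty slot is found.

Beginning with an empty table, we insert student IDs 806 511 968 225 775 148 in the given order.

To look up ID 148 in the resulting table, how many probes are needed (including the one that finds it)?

806: h=3 -> slot 3
511: h=5 -> slot 5
968: h=0 -> slot 0
225: h=5, probe 5,6 -> slot 6
775: h=5, probe 5,6,7 -> slot 7
148: h=5, probe 5,6,7,8 -> slot 8
Table: [968, -, -, 806, -, 511, 225, 775, 148, -, -]
Lookup 148: h=5, probe 5,6,7,8 → found at 8.

4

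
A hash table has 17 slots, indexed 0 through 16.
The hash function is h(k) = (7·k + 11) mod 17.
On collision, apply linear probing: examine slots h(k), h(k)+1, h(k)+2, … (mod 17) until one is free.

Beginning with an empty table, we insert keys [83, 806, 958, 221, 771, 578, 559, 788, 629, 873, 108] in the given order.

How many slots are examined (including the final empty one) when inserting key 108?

83 hashes to 14; slot 14 is free → place at 14.
806 hashes to 9; slot 9 is free → place at 9.
958 hashes to 2; slot 2 is free → place at 2.
221 hashes to 11; slot 11 is free → place at 11.
771 hashes to 2; 2 taken → place at 3.
578 hashes to 11; 11 taken → place at 12.
559 hashes to 14; 14 taken → place at 15.
788 hashes to 2; 2,3 taken → place at 4.
629 hashes to 11; 11,12 taken → place at 13.
873 hashes to 2; 2,3,4 taken → place at 5.
108 hashes to 2; 2,3,4,5 taken → place at 6.
Table: [., ., 958, 771, 788, 873, 108, ., ., 806, ., 221, 578, 629, 83, 559, .]

5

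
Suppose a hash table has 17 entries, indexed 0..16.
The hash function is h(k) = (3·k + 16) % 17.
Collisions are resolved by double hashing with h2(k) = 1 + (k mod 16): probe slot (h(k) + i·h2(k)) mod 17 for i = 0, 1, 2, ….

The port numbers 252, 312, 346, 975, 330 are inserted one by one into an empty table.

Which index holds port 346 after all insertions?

252 hashes to 7; slot 7 is free -> place at 7.
312 hashes to 0; slot 0 is free -> place at 0.
346 hashes to 0, h2=11; 0 taken -> place at 11.
975 hashes to 0, h2=16; 0 taken -> place at 16.
330 hashes to 3; slot 3 is free -> place at 3.
Table: [312, ∅, ∅, 330, ∅, ∅, ∅, 252, ∅, ∅, ∅, 346, ∅, ∅, ∅, ∅, 975]

11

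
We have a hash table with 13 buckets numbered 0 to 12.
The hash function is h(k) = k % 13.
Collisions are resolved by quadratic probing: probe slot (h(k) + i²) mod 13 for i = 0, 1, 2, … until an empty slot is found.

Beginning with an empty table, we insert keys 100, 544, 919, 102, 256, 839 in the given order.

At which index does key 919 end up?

10

Insert 100: h=9, slot 9 empty → index 9.
Insert 544: h=11, slot 11 empty → index 11.
Insert 919: h=9, slot 9 occupied → index 10.
Insert 102: h=11, slot 11 occupied → index 12.
Insert 256: h=9, slots 9,10 occupied → index 0.
Insert 839: h=7, slot 7 empty → index 7.
Table: [256, ∅, ∅, ∅, ∅, ∅, ∅, 839, ∅, 100, 919, 544, 102]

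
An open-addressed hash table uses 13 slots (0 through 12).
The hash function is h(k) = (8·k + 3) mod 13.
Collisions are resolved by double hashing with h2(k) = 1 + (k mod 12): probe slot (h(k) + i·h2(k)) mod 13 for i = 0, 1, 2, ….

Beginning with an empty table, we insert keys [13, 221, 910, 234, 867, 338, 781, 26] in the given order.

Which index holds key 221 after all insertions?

13: h=3 -> slot 3
221: h=3, h2=6, probe 3,9 -> slot 9
910: h=3, h2=11, probe 3,1 -> slot 1
234: h=3, h2=7, probe 3,10 -> slot 10
867: h=10, h2=4, probe 10,1,5 -> slot 5
338: h=3, h2=3, probe 3,6 -> slot 6
781: h=11 -> slot 11
26: h=3, h2=3, probe 3,6,9,12 -> slot 12
Table: [-, 910, -, 13, -, 867, 338, -, -, 221, 234, 781, 26]

9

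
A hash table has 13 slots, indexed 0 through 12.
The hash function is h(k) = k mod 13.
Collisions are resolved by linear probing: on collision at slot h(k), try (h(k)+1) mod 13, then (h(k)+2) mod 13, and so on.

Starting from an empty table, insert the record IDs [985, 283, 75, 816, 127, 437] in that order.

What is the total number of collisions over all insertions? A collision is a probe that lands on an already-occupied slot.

985 hashes to 10; slot 10 is free -> place at 10.
283 hashes to 10; 10 taken -> place at 11.
75 hashes to 10; 10,11 taken -> place at 12.
816 hashes to 10; 10,11,12 taken -> place at 0.
127 hashes to 10; 10,11,12,0 taken -> place at 1.
437 hashes to 8; slot 8 is free -> place at 8.
Table: [816, 127, ., ., ., ., ., ., 437, ., 985, 283, 75]

10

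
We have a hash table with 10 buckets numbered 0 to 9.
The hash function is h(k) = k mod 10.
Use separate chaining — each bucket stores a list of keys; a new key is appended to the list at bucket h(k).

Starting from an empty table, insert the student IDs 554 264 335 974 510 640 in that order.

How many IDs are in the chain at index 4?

554 → bucket 4
264 → bucket 4 (collision)
335 → bucket 5
974 → bucket 4 (collision)
510 → bucket 0
640 → bucket 0 (collision)
Final buckets:
0: 510 -> 640
1: ∅
2: ∅
3: ∅
4: 554 -> 264 -> 974
5: 335
6: ∅
7: ∅
8: ∅
9: ∅

3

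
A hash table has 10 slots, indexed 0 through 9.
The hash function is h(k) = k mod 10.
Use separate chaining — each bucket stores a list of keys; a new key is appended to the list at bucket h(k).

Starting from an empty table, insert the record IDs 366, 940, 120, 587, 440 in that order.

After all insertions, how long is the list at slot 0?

3

366 -> bucket 6
940 -> bucket 0
120 -> bucket 0 (collision)
587 -> bucket 7
440 -> bucket 0 (collision)
Final buckets:
0: 940 -> 120 -> 440
1: -
2: -
3: -
4: -
5: -
6: 366
7: 587
8: -
9: -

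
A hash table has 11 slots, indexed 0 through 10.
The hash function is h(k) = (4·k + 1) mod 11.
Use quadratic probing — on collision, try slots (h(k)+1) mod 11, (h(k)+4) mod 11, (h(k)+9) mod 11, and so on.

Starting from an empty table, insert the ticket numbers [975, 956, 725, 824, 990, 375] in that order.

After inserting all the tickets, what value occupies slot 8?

Insert 975: h=7, slot 7 empty => index 7.
Insert 956: h=8, slot 8 empty => index 8.
Insert 725: h=8, slot 8 occupied => index 9.
Insert 824: h=8, slots 8,9 occupied => index 1.
Insert 990: h=1, slot 1 occupied => index 2.
Insert 375: h=5, slot 5 empty => index 5.
Table: [., 824, 990, ., ., 375, ., 975, 956, 725, .]

956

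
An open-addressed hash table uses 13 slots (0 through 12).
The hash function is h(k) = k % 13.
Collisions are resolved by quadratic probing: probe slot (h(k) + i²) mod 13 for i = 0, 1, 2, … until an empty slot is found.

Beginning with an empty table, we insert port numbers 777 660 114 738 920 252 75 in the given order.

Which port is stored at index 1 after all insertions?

777 hashes to 10; slot 10 is free -> place at 10.
660 hashes to 10; 10 taken -> place at 11.
114 hashes to 10; 10,11 taken -> place at 1.
738 hashes to 10; 10,11,1 taken -> place at 6.
920 hashes to 10; 10,11,1,6 taken -> place at 0.
252 hashes to 5; slot 5 is free -> place at 5.
75 hashes to 10; 10,11,1,6,0 taken -> place at 9.
Table: [920, 114, —, —, —, 252, 738, —, —, 75, 777, 660, —]

114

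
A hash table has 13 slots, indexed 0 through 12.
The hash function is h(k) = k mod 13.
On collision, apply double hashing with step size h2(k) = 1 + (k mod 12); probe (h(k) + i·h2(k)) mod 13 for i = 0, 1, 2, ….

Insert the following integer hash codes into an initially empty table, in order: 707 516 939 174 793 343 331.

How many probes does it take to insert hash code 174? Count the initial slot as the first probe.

2

707 hashes to 5; slot 5 is free → place at 5.
516 hashes to 9; slot 9 is free → place at 9.
939 hashes to 3; slot 3 is free → place at 3.
174 hashes to 5, h2=7; 5 taken → place at 12.
793 hashes to 0; slot 0 is free → place at 0.
343 hashes to 5, h2=8; 5,0 taken → place at 8.
331 hashes to 6; slot 6 is free → place at 6.
Table: [793, ∅, ∅, 939, ∅, 707, 331, ∅, 343, 516, ∅, ∅, 174]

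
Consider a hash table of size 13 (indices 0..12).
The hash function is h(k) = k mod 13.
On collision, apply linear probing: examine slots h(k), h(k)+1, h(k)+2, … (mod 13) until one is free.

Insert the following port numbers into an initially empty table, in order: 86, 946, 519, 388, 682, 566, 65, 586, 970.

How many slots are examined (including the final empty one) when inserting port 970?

2

Insert 86: h=8, slot 8 empty → index 8.
Insert 946: h=10, slot 10 empty → index 10.
Insert 519: h=12, slot 12 empty → index 12.
Insert 388: h=11, slot 11 empty → index 11.
Insert 682: h=6, slot 6 empty → index 6.
Insert 566: h=7, slot 7 empty → index 7.
Insert 65: h=0, slot 0 empty → index 0.
Insert 586: h=1, slot 1 empty → index 1.
Insert 970: h=8, slot 8 occupied → index 9.
Table: [65, 586, —, —, —, —, 682, 566, 86, 970, 946, 388, 519]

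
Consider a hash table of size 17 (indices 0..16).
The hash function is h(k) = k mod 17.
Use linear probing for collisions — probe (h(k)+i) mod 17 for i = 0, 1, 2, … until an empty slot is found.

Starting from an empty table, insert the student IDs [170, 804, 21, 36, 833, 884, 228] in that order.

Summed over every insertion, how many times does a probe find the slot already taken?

170: h=0 => slot 0
804: h=5 => slot 5
21: h=4 => slot 4
36: h=2 => slot 2
833: h=0, probe 0,1 => slot 1
884: h=0, probe 0,1,2,3 => slot 3
228: h=7 => slot 7
Table: [170, 833, 36, 884, 21, 804, _, 228, _, _, _, _, _, _, _, _, _]

4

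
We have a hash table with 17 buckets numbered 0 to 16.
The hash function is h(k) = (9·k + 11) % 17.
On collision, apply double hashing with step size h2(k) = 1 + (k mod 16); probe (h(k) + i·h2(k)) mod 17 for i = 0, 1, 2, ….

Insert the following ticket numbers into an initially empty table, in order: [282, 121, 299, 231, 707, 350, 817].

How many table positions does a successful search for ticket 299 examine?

2

282 hashes to 16; slot 16 is free -> place at 16.
121 hashes to 12; slot 12 is free -> place at 12.
299 hashes to 16, h2=12; 16 taken -> place at 11.
231 hashes to 16, h2=8; 16 taken -> place at 7.
707 hashes to 16, h2=4; 16 taken -> place at 3.
350 hashes to 16, h2=15; 16 taken -> place at 14.
817 hashes to 3, h2=2; 3 taken -> place at 5.
Table: [—, —, —, 707, —, 817, —, 231, —, —, —, 299, 121, —, 350, —, 282]
Lookup 299: h=16, h2=12, probe 16,11 → found at 11.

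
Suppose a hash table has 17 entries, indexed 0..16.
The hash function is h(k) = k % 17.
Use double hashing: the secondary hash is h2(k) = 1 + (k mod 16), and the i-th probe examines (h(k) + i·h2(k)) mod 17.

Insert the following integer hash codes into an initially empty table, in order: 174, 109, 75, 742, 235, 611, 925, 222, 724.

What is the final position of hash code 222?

12

174: h=4 → slot 4
109: h=7 → slot 7
75: h=7, h2=12, probe 7,2 → slot 2
742: h=11 → slot 11
235: h=14 → slot 14
611: h=16 → slot 16
925: h=7, h2=14, probe 7,4,1 → slot 1
222: h=1, h2=15, probe 1,16,14,12 → slot 12
724: h=10 → slot 10
Table: [., 925, 75, ., 174, ., ., 109, ., ., 724, 742, 222, ., 235, ., 611]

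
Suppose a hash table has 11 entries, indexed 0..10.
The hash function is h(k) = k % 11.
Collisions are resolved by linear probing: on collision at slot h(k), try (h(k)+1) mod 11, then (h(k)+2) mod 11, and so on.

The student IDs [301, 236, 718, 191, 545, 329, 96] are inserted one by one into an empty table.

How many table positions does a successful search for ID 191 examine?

Insert 301: h=4, slot 4 empty → index 4.
Insert 236: h=5, slot 5 empty → index 5.
Insert 718: h=3, slot 3 empty → index 3.
Insert 191: h=4, slots 4,5 occupied → index 6.
Insert 545: h=6, slot 6 occupied → index 7.
Insert 329: h=10, slot 10 empty → index 10.
Insert 96: h=8, slot 8 empty → index 8.
Table: [—, —, —, 718, 301, 236, 191, 545, 96, —, 329]
Lookup 191: h=4, probe 4,5,6 → found at 6.

3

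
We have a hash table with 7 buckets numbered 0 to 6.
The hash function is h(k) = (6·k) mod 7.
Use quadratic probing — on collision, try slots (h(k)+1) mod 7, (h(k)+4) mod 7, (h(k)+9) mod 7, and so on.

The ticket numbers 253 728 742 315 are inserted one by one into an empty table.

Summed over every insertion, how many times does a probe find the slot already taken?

253: h=6 -> slot 6
728: h=0 -> slot 0
742: h=0, probe 0,1 -> slot 1
315: h=0, probe 0,1,4 -> slot 4
Table: [728, 742, ., ., 315, ., 253]

3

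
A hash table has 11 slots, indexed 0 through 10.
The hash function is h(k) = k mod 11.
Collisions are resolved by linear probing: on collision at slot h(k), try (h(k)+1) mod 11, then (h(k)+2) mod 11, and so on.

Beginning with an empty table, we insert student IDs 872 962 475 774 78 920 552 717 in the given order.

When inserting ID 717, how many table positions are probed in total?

7

Insert 872: h=3, slot 3 empty → index 3.
Insert 962: h=5, slot 5 empty → index 5.
Insert 475: h=2, slot 2 empty → index 2.
Insert 774: h=4, slot 4 empty → index 4.
Insert 78: h=1, slot 1 empty → index 1.
Insert 920: h=7, slot 7 empty → index 7.
Insert 552: h=2, slots 2,3,4,5 occupied → index 6.
Insert 717: h=2, slots 2,3,4,5,6,7 occupied → index 8.
Table: [∅, 78, 475, 872, 774, 962, 552, 920, 717, ∅, ∅]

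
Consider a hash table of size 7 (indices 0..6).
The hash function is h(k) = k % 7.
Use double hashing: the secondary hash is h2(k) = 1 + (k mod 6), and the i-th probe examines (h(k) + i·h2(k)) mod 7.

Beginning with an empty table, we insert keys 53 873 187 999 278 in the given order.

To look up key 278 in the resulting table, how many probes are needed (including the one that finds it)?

2

53 hashes to 4; slot 4 is free -> place at 4.
873 hashes to 5; slot 5 is free -> place at 5.
187 hashes to 5, h2=2; 5 taken -> place at 0.
999 hashes to 5, h2=4; 5 taken -> place at 2.
278 hashes to 5, h2=3; 5 taken -> place at 1.
Table: [187, 278, 999, ., 53, 873, .]
Lookup 278: h=5, h2=3, probe 5,1 → found at 1.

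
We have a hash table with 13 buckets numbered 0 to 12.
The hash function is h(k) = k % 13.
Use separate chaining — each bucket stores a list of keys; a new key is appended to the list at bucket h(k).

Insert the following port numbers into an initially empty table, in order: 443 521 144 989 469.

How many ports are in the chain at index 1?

5

Insert 443: h=1, bucket 1 empty -> new chain.
Insert 521: h=1, bucket 1 nonempty -> append to chain.
Insert 144: h=1, bucket 1 nonempty -> append to chain.
Insert 989: h=1, bucket 1 nonempty -> append to chain.
Insert 469: h=1, bucket 1 nonempty -> append to chain.
Final buckets:
0: .
1: 443 -> 521 -> 144 -> 989 -> 469
2: .
3: .
4: .
5: .
6: .
7: .
8: .
9: .
10: .
11: .
12: .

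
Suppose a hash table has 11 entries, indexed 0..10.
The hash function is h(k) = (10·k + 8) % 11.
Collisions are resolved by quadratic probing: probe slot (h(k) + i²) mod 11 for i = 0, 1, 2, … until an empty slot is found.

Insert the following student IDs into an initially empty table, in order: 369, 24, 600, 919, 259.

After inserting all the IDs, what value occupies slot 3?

600

369: h=2 -> slot 2
24: h=6 -> slot 6
600: h=2, probe 2,3 -> slot 3
919: h=2, probe 2,3,6,0 -> slot 0
259: h=2, probe 2,3,6,0,7 -> slot 7
Table: [919, _, 369, 600, _, _, 24, 259, _, _, _]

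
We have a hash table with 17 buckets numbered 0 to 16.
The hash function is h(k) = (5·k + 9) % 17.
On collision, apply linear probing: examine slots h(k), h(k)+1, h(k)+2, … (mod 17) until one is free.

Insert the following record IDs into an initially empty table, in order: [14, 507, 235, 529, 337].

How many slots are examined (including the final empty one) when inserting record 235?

Insert 14: h=11, slot 11 empty => index 11.
Insert 507: h=11, slot 11 occupied => index 12.
Insert 235: h=11, slots 11,12 occupied => index 13.
Insert 529: h=2, slot 2 empty => index 2.
Insert 337: h=11, slots 11,12,13 occupied => index 14.
Table: [∅, ∅, 529, ∅, ∅, ∅, ∅, ∅, ∅, ∅, ∅, 14, 507, 235, 337, ∅, ∅]

3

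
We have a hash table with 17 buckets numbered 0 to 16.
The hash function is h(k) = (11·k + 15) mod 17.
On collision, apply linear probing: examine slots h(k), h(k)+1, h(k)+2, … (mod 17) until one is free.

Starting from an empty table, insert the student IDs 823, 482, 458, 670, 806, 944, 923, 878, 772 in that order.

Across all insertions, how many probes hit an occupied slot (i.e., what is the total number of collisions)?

6

823 hashes to 7; slot 7 is free → place at 7.
482 hashes to 13; slot 13 is free → place at 13.
458 hashes to 4; slot 4 is free → place at 4.
670 hashes to 7; 7 taken → place at 8.
806 hashes to 7; 7,8 taken → place at 9.
944 hashes to 12; slot 12 is free → place at 12.
923 hashes to 2; slot 2 is free → place at 2.
878 hashes to 0; slot 0 is free → place at 0.
772 hashes to 7; 7,8,9 taken → place at 10.
Table: [878, -, 923, -, 458, -, -, 823, 670, 806, 772, -, 944, 482, -, -, -]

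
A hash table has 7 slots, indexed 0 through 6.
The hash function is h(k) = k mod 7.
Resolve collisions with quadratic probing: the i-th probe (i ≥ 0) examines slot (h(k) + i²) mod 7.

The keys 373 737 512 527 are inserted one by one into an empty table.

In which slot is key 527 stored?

6

Insert 373: h=2, slot 2 empty → index 2.
Insert 737: h=2, slot 2 occupied → index 3.
Insert 512: h=1, slot 1 empty → index 1.
Insert 527: h=2, slots 2,3 occupied → index 6.
Table: [-, 512, 373, 737, -, -, 527]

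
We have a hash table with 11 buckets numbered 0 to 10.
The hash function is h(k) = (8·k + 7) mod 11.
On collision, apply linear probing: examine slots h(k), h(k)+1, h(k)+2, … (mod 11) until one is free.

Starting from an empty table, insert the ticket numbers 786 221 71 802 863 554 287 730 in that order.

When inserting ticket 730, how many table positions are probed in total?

786 hashes to 3; slot 3 is free → place at 3.
221 hashes to 4; slot 4 is free → place at 4.
71 hashes to 3; 3,4 taken → place at 5.
802 hashes to 10; slot 10 is free → place at 10.
863 hashes to 3; 3,4,5 taken → place at 6.
554 hashes to 6; 6 taken → place at 7.
287 hashes to 4; 4,5,6,7 taken → place at 8.
730 hashes to 6; 6,7,8 taken → place at 9.
Table: [., ., ., 786, 221, 71, 863, 554, 287, 730, 802]

4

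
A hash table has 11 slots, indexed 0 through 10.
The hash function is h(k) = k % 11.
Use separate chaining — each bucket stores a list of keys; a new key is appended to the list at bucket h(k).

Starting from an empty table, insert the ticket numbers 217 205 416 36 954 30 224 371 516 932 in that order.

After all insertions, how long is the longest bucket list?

Insert 217: h=8, bucket 8 empty -> new chain.
Insert 205: h=7, bucket 7 empty -> new chain.
Insert 416: h=9, bucket 9 empty -> new chain.
Insert 36: h=3, bucket 3 empty -> new chain.
Insert 954: h=8, bucket 8 nonempty -> append to chain.
Insert 30: h=8, bucket 8 nonempty -> append to chain.
Insert 224: h=4, bucket 4 empty -> new chain.
Insert 371: h=8, bucket 8 nonempty -> append to chain.
Insert 516: h=10, bucket 10 empty -> new chain.
Insert 932: h=8, bucket 8 nonempty -> append to chain.
Final buckets:
0: _
1: _
2: _
3: 36
4: 224
5: _
6: _
7: 205
8: 217 -> 954 -> 30 -> 371 -> 932
9: 416
10: 516

5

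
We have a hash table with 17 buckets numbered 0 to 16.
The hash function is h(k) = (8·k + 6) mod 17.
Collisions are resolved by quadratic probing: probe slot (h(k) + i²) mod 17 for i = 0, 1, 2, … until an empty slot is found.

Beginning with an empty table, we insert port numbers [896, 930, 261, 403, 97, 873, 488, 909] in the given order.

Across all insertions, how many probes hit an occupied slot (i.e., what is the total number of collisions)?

12

896: h=0 → slot 0
930: h=0, probe 0,1 → slot 1
261: h=3 → slot 3
403: h=0, probe 0,1,4 → slot 4
97: h=0, probe 0,1,4,9 → slot 9
873: h=3, probe 3,4,7 → slot 7
488: h=0, probe 0,1,4,9,16 → slot 16
909: h=2 → slot 2
Table: [896, 930, 909, 261, 403, ∅, ∅, 873, ∅, 97, ∅, ∅, ∅, ∅, ∅, ∅, 488]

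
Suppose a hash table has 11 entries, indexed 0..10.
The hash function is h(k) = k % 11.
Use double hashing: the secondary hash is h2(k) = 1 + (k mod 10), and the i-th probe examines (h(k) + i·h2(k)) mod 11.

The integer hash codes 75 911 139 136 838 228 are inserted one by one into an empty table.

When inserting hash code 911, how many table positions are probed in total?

2

Insert 75: h=9, slot 9 empty => index 9.
Insert 911: h=9, h2=2, slot 9 occupied => index 0.
Insert 139: h=7, slot 7 empty => index 7.
Insert 136: h=4, slot 4 empty => index 4.
Insert 838: h=2, slot 2 empty => index 2.
Insert 228: h=8, slot 8 empty => index 8.
Table: [911, _, 838, _, 136, _, _, 139, 228, 75, _]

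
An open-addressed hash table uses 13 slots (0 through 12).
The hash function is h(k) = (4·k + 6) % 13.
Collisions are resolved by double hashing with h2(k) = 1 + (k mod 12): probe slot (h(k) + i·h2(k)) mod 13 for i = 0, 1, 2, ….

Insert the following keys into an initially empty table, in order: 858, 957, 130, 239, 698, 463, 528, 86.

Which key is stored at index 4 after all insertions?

858: h=6 -> slot 6
957: h=12 -> slot 12
130: h=6, h2=11, probe 6,4 -> slot 4
239: h=0 -> slot 0
698: h=3 -> slot 3
463: h=12, h2=8, probe 12,7 -> slot 7
528: h=12, h2=1, probe 12,0,1 -> slot 1
86: h=12, h2=3, probe 12,2 -> slot 2
Table: [239, 528, 86, 698, 130, -, 858, 463, -, -, -, -, 957]

130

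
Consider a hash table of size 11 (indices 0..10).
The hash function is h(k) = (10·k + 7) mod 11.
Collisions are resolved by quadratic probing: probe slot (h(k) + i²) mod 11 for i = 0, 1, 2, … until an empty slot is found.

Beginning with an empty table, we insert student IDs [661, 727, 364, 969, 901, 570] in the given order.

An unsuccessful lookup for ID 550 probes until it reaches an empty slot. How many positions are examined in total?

3

661 hashes to 6; slot 6 is free → place at 6.
727 hashes to 6; 6 taken → place at 7.
364 hashes to 6; 6,7 taken → place at 10.
969 hashes to 6; 6,7,10 taken → place at 4.
901 hashes to 8; slot 8 is free → place at 8.
570 hashes to 9; slot 9 is free → place at 9.
Table: [—, —, —, —, 969, —, 661, 727, 901, 570, 364]
Lookup 550: h=7, probe 7,8,0 → slot 0 empty, not found.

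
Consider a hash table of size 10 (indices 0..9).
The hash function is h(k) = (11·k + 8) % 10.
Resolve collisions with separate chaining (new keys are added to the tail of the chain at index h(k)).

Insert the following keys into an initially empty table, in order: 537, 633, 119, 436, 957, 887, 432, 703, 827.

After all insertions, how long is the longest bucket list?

Insert 537: h=5, bucket 5 empty -> new chain.
Insert 633: h=1, bucket 1 empty -> new chain.
Insert 119: h=7, bucket 7 empty -> new chain.
Insert 436: h=4, bucket 4 empty -> new chain.
Insert 957: h=5, bucket 5 nonempty -> append to chain.
Insert 887: h=5, bucket 5 nonempty -> append to chain.
Insert 432: h=0, bucket 0 empty -> new chain.
Insert 703: h=1, bucket 1 nonempty -> append to chain.
Insert 827: h=5, bucket 5 nonempty -> append to chain.
Final buckets:
0: 432
1: 633 -> 703
2: _
3: _
4: 436
5: 537 -> 957 -> 887 -> 827
6: _
7: 119
8: _
9: _

4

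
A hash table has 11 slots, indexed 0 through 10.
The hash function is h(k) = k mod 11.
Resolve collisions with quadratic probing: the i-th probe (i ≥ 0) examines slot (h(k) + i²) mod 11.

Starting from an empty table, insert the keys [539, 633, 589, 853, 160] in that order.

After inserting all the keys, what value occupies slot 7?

539: h=0 → slot 0
633: h=6 → slot 6
589: h=6, probe 6,7 → slot 7
853: h=6, probe 6,7,10 → slot 10
160: h=6, probe 6,7,10,4 → slot 4
Table: [539, ., ., ., 160, ., 633, 589, ., ., 853]

589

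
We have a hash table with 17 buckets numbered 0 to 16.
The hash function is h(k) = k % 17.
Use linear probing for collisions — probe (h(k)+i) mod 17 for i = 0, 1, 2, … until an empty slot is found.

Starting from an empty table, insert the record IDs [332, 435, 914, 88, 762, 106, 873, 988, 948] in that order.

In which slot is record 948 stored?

15

Insert 332: h=9, slot 9 empty -> index 9.
Insert 435: h=10, slot 10 empty -> index 10.
Insert 914: h=13, slot 13 empty -> index 13.
Insert 88: h=3, slot 3 empty -> index 3.
Insert 762: h=14, slot 14 empty -> index 14.
Insert 106: h=4, slot 4 empty -> index 4.
Insert 873: h=6, slot 6 empty -> index 6.
Insert 988: h=2, slot 2 empty -> index 2.
Insert 948: h=13, slots 13,14 occupied -> index 15.
Table: [—, —, 988, 88, 106, —, 873, —, —, 332, 435, —, —, 914, 762, 948, —]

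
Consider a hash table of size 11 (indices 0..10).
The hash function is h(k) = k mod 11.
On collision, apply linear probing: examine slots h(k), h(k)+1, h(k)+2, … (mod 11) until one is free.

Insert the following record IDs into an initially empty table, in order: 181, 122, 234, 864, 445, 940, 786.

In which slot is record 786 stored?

9

181 hashes to 5; slot 5 is free => place at 5.
122 hashes to 1; slot 1 is free => place at 1.
234 hashes to 3; slot 3 is free => place at 3.
864 hashes to 6; slot 6 is free => place at 6.
445 hashes to 5; 5,6 taken => place at 7.
940 hashes to 5; 5,6,7 taken => place at 8.
786 hashes to 5; 5,6,7,8 taken => place at 9.
Table: [∅, 122, ∅, 234, ∅, 181, 864, 445, 940, 786, ∅]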